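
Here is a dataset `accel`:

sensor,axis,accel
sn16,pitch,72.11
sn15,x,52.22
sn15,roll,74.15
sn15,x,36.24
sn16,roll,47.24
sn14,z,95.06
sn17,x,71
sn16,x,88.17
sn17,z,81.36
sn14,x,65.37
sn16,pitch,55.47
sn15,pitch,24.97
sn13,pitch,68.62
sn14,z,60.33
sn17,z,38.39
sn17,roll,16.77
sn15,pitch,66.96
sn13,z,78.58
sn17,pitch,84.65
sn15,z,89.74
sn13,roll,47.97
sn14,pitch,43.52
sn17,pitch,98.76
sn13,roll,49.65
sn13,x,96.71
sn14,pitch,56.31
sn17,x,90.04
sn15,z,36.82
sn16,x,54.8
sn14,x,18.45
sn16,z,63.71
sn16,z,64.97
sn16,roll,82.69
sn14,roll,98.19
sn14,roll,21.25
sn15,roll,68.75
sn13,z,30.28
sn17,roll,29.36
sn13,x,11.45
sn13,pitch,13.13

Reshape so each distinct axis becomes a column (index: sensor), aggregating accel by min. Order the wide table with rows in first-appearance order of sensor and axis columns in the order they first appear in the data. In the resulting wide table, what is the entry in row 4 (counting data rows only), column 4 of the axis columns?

38.39

With rows in first-appearance order of sensor, row 4 is sensor=sn17. axis columns in first-appearance order: pitch, x, roll, z; column 4 is z.
Long rows with sensor=sn17, axis=z: min(81.36, 38.39) = 38.39.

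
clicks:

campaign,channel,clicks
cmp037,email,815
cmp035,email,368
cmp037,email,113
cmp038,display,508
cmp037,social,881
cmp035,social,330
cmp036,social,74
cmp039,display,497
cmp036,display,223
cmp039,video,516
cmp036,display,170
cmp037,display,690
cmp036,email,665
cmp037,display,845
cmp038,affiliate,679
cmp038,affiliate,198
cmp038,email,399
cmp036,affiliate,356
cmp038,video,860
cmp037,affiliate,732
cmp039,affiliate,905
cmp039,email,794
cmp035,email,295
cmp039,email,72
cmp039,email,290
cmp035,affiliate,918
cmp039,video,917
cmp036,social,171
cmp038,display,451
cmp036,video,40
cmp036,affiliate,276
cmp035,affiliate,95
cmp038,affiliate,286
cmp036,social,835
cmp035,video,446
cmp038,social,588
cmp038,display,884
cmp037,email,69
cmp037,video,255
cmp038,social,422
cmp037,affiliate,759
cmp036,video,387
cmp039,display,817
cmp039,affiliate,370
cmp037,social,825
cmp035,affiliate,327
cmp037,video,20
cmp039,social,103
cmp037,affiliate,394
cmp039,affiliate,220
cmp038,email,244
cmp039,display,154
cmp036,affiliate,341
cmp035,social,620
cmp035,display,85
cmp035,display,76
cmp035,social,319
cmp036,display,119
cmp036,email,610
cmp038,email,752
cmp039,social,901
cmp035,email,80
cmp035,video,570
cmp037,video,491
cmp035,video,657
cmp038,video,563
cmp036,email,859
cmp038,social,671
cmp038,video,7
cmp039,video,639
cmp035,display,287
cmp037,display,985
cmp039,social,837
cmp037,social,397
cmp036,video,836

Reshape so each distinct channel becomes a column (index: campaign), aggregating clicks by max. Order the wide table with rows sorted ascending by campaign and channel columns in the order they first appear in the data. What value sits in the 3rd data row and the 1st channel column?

815

With rows sorted ascending by campaign, row 3 is campaign=cmp037. channel columns in first-appearance order: email, display, social, video, affiliate; column 1 is email.
Long rows with campaign=cmp037, channel=email: max(815, 113, 69) = 815.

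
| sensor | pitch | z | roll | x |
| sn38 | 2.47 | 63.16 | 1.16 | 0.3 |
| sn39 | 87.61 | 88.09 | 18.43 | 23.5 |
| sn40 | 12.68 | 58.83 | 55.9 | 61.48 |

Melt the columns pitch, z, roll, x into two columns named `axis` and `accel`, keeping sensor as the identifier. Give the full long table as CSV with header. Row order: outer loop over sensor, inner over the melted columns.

Each (sensor, column) pair becomes one row: 3 × 4 = 12 rows.
For example, (sn38, pitch) → accel=2.47.

sensor,axis,accel
sn38,pitch,2.47
sn38,z,63.16
sn38,roll,1.16
sn38,x,0.3
sn39,pitch,87.61
sn39,z,88.09
sn39,roll,18.43
sn39,x,23.5
sn40,pitch,12.68
sn40,z,58.83
sn40,roll,55.9
sn40,x,61.48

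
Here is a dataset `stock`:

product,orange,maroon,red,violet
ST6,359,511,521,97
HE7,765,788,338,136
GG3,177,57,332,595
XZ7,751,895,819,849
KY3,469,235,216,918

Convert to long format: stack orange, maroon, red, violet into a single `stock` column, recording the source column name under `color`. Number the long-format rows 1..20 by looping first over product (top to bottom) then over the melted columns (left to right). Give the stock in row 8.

136

20 rows total (5 × 4). Row 8: index ⌊(8-1)/4⌋ = 1 into product → HE7; (8-1) mod 4 = 3 into the melted columns → violet.
So row 8 is (HE7, violet, 136); stock = 136.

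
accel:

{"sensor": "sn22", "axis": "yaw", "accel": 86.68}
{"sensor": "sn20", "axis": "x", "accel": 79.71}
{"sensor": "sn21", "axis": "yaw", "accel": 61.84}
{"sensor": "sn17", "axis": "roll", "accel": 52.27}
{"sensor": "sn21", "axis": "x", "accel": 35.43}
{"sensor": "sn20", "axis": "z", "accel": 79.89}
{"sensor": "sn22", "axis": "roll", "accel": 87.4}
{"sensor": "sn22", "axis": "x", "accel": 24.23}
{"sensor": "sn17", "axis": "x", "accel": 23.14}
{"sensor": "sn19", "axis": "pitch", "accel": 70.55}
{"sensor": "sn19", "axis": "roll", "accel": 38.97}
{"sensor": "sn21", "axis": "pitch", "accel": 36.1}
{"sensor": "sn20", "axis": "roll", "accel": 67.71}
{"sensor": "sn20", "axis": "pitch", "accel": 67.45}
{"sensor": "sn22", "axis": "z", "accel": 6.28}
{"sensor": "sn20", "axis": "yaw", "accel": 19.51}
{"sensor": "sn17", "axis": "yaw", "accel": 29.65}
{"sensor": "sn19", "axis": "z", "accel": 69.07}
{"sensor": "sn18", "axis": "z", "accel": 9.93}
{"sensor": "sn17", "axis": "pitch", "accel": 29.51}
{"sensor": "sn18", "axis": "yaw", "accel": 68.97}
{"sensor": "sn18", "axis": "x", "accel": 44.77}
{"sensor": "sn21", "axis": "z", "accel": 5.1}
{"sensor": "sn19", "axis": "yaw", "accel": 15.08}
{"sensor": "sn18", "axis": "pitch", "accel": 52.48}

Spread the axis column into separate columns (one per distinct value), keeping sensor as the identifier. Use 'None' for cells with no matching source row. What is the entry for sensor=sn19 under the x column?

No long-format row has sensor=sn19 and axis=x, so the cell is None.

None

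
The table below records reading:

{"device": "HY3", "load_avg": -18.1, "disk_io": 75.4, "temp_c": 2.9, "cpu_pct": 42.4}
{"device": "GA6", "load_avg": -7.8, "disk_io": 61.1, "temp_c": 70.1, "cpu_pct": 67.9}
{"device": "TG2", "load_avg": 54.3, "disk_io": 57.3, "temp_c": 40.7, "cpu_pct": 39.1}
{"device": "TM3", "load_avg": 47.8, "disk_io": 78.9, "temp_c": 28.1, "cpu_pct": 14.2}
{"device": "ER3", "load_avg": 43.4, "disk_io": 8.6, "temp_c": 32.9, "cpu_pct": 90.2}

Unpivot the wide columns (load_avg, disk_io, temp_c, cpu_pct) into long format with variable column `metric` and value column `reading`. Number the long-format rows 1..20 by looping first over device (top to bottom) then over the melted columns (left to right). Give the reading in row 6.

61.1

20 rows total (5 × 4). Row 6: index ⌊(6-1)/4⌋ = 1 into device → GA6; (6-1) mod 4 = 1 into the melted columns → disk_io.
So row 6 is (GA6, disk_io, 61.1); reading = 61.1.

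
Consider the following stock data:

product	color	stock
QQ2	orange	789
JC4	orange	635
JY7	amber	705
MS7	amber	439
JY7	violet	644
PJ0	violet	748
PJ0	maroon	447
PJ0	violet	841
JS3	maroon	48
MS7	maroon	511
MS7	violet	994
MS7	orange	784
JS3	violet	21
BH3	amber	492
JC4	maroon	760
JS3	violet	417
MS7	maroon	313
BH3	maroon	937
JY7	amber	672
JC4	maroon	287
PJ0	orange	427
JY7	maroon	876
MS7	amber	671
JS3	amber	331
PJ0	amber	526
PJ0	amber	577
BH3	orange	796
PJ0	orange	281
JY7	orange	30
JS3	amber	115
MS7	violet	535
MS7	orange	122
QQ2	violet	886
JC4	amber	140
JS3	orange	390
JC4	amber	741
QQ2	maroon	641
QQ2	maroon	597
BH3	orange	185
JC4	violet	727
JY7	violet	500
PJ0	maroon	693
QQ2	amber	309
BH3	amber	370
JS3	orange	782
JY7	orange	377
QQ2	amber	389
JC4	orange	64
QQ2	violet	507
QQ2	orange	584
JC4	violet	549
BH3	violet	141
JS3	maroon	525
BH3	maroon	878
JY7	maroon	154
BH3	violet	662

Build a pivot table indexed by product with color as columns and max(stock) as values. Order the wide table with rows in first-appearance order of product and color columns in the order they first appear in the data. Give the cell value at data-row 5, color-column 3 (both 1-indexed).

With rows in first-appearance order of product, row 5 is product=PJ0. color columns in first-appearance order: orange, amber, violet, maroon; column 3 is violet.
Long rows with product=PJ0, color=violet: max(748, 841) = 841.

841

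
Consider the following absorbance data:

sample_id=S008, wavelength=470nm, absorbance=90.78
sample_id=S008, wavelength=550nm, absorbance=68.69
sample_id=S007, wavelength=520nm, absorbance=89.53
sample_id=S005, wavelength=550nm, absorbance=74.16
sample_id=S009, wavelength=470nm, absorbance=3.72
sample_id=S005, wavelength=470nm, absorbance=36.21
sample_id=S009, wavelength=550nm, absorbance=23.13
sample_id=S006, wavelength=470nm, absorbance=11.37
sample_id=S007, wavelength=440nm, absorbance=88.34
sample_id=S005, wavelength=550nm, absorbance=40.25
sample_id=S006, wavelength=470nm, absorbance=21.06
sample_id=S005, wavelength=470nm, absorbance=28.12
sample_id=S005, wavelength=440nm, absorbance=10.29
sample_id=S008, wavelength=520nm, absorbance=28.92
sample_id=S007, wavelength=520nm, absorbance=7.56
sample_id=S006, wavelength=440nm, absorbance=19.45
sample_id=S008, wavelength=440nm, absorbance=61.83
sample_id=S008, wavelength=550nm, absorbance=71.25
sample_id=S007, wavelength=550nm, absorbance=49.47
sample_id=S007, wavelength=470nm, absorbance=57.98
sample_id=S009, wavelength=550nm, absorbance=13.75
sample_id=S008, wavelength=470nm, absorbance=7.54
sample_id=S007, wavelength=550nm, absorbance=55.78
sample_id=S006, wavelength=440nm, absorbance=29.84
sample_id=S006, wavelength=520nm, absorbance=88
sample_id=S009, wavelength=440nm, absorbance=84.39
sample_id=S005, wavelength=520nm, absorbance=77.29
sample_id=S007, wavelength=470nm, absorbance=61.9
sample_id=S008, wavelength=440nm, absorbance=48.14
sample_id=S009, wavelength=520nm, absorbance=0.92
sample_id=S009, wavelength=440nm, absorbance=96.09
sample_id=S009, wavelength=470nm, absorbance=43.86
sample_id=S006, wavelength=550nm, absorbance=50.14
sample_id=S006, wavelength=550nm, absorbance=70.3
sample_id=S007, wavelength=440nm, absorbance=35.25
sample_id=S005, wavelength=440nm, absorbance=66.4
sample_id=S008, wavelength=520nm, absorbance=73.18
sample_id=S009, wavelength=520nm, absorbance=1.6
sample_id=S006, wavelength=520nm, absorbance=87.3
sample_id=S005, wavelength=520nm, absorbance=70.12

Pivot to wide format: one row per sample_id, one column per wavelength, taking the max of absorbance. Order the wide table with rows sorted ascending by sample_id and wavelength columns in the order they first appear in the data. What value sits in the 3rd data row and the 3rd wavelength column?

89.53

With rows sorted ascending by sample_id, row 3 is sample_id=S007. wavelength columns in first-appearance order: 470nm, 550nm, 520nm, 440nm; column 3 is 520nm.
Long rows with sample_id=S007, wavelength=520nm: max(89.53, 7.56) = 89.53.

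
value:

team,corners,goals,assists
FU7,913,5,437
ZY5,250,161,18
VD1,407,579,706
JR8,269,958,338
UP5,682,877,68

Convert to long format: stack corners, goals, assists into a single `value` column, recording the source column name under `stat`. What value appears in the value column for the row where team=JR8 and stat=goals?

958

Unpivoting turns each (team, wide-column) pair into one long row.
The wide cell at row JR8, column goals holds 958, so the long row (JR8, goals) has value=958.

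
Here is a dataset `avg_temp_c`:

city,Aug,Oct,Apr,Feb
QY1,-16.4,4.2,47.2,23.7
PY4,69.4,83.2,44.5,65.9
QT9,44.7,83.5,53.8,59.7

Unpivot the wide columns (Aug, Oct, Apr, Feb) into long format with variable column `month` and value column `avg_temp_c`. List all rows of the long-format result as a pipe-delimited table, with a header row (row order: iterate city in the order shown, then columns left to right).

| city | month | avg_temp_c |
| QY1 | Aug | -16.4 |
| QY1 | Oct | 4.2 |
| QY1 | Apr | 47.2 |
| QY1 | Feb | 23.7 |
| PY4 | Aug | 69.4 |
| PY4 | Oct | 83.2 |
| PY4 | Apr | 44.5 |
| PY4 | Feb | 65.9 |
| QT9 | Aug | 44.7 |
| QT9 | Oct | 83.5 |
| QT9 | Apr | 53.8 |
| QT9 | Feb | 59.7 |

Each (city, column) pair becomes one row: 3 × 4 = 12 rows.
For example, (QY1, Aug) → avg_temp_c=-16.4.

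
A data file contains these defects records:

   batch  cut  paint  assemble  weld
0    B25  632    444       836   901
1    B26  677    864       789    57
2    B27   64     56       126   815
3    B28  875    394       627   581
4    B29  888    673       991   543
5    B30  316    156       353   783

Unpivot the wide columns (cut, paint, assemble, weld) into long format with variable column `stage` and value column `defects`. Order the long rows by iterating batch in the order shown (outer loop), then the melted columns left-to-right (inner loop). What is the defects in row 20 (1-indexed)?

543

24 rows total (6 × 4). Row 20: index ⌊(20-1)/4⌋ = 4 into batch → B29; (20-1) mod 4 = 3 into the melted columns → weld.
So row 20 is (B29, weld, 543); defects = 543.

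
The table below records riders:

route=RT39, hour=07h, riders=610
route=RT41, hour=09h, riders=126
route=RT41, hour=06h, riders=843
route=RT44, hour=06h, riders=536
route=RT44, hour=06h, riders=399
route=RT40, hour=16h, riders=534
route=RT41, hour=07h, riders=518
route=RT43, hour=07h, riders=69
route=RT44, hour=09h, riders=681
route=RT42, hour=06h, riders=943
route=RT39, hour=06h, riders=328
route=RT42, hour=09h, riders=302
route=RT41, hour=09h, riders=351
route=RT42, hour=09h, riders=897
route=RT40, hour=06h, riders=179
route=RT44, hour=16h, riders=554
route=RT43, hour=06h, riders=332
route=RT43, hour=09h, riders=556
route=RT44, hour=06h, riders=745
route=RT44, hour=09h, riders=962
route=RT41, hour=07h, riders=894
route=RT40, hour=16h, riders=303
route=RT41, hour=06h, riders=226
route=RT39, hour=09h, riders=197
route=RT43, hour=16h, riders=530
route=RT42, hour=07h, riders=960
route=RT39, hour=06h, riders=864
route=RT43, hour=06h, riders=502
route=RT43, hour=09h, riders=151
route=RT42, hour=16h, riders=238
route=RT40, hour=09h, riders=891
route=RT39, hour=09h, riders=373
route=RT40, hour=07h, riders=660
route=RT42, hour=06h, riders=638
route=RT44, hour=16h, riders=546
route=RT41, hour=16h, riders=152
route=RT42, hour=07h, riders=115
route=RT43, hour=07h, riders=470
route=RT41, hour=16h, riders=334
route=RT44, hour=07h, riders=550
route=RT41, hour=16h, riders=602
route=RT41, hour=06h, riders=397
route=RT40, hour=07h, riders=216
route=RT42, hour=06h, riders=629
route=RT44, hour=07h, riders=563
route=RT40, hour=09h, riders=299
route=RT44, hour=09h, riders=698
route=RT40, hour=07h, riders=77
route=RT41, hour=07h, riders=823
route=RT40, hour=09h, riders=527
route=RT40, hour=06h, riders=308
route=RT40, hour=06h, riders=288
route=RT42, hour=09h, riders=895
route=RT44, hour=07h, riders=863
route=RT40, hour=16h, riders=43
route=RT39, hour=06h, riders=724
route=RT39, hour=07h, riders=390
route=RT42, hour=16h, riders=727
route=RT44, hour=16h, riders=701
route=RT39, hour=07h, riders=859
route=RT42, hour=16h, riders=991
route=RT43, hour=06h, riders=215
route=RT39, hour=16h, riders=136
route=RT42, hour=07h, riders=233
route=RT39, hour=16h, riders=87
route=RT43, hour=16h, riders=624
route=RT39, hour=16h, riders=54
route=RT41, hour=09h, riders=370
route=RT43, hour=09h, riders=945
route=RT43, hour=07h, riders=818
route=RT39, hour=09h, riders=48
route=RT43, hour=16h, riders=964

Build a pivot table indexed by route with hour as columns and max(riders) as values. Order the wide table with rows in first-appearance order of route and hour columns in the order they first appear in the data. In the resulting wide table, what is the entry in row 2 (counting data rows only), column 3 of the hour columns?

843

With rows in first-appearance order of route, row 2 is route=RT41. hour columns in first-appearance order: 07h, 09h, 06h, 16h; column 3 is 06h.
Long rows with route=RT41, hour=06h: max(843, 226, 397) = 843.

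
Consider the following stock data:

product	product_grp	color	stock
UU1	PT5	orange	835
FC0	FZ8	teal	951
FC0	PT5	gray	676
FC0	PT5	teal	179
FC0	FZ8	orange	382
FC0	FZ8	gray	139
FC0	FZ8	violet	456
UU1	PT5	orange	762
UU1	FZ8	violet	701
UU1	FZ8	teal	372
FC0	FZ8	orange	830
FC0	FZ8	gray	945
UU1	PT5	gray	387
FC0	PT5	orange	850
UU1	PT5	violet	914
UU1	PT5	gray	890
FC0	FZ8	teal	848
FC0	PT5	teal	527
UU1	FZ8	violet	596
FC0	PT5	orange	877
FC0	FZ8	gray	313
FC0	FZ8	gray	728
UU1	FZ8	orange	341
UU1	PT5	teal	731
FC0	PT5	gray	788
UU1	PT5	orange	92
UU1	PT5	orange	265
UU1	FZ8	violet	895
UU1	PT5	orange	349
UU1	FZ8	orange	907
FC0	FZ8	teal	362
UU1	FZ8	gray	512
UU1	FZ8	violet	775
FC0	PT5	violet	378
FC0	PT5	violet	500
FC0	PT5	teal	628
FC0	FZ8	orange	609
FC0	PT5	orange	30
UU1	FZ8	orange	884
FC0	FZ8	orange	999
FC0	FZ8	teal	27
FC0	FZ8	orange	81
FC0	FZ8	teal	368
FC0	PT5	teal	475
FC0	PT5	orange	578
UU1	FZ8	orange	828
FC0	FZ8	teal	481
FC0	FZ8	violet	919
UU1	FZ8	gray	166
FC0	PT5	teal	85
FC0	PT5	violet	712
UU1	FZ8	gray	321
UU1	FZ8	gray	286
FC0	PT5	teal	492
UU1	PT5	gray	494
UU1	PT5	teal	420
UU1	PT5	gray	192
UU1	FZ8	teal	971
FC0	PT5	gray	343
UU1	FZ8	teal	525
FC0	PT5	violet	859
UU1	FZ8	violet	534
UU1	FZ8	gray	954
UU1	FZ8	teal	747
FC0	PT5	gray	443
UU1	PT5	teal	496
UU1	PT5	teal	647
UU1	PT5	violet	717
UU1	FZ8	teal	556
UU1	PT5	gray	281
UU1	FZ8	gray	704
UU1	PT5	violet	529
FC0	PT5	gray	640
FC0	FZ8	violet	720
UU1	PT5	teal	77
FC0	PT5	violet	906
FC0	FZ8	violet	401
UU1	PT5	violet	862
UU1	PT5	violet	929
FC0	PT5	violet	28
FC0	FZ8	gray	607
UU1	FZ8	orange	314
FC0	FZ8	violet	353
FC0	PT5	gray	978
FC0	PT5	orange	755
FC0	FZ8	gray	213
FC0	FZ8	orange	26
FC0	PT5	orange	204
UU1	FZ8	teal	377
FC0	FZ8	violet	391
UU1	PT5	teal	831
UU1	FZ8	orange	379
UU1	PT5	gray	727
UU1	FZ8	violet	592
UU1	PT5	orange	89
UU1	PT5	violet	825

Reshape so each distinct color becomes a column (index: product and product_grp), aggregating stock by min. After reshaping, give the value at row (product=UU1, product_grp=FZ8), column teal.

Rows with product=UU1, product_grp=FZ8 and color=teal: stock values are 372, 971, 525, 747, 556, 377.
min(372, 971, 525, 747, 556, 377) = 372.

372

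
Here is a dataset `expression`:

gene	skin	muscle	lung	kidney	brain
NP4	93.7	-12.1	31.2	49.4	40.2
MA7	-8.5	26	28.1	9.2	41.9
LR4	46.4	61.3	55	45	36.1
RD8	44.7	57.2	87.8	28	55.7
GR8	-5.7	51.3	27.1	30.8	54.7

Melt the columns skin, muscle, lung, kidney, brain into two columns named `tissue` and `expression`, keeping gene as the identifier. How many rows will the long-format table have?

5 gene values × 5 melted columns = 25 rows.

25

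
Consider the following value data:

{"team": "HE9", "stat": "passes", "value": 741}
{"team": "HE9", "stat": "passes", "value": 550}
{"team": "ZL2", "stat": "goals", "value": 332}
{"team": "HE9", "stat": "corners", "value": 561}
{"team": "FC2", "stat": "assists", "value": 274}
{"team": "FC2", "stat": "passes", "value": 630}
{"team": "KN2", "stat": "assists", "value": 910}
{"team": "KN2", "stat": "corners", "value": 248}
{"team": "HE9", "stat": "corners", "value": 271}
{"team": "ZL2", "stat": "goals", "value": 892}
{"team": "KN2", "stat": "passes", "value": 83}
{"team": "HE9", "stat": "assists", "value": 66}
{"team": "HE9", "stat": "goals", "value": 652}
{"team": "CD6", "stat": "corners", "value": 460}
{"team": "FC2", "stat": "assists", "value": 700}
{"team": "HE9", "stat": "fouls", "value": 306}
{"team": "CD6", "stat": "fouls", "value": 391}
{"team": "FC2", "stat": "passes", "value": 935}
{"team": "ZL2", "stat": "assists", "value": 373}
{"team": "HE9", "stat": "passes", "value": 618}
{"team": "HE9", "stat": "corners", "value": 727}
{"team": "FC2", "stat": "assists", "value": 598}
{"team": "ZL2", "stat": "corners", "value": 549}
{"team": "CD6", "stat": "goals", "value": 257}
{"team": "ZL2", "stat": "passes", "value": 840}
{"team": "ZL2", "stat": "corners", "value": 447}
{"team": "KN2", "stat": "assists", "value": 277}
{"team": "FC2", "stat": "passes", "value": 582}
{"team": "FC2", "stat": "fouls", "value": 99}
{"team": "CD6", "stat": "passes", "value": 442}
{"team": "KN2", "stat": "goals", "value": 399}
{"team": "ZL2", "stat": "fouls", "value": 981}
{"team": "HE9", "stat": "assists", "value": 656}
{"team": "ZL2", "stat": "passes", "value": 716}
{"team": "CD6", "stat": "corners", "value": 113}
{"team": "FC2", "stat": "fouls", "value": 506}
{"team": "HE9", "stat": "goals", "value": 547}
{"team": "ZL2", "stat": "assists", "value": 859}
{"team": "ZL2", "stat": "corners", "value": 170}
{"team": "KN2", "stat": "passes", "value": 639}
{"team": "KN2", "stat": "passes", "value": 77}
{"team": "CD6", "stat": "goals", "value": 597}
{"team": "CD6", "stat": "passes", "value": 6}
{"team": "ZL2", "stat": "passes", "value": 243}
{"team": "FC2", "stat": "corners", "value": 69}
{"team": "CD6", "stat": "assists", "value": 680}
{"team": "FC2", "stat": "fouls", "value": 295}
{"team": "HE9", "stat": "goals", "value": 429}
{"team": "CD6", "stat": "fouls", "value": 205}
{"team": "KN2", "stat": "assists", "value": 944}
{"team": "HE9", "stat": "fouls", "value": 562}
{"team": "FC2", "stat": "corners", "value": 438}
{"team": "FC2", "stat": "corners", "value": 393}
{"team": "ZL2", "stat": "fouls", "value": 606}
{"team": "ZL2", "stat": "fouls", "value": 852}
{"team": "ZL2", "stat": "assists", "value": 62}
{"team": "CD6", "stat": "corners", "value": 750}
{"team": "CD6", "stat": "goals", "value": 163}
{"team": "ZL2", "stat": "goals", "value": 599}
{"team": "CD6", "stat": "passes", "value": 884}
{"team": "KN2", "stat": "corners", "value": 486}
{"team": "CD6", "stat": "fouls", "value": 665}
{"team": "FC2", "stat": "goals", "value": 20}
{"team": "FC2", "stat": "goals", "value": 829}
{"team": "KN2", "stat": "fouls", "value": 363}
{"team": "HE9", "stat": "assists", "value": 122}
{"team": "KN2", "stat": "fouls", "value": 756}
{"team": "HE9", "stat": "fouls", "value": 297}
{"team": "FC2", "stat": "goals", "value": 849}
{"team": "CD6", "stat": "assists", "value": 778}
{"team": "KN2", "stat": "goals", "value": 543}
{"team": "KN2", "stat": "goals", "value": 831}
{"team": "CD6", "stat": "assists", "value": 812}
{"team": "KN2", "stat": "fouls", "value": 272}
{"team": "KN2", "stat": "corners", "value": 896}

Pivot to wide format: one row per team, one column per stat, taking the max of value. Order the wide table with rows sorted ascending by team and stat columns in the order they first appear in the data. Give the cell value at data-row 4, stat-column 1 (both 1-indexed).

639

With rows sorted ascending by team, row 4 is team=KN2. stat columns in first-appearance order: passes, goals, corners, assists, fouls; column 1 is passes.
Long rows with team=KN2, stat=passes: max(83, 639, 77) = 639.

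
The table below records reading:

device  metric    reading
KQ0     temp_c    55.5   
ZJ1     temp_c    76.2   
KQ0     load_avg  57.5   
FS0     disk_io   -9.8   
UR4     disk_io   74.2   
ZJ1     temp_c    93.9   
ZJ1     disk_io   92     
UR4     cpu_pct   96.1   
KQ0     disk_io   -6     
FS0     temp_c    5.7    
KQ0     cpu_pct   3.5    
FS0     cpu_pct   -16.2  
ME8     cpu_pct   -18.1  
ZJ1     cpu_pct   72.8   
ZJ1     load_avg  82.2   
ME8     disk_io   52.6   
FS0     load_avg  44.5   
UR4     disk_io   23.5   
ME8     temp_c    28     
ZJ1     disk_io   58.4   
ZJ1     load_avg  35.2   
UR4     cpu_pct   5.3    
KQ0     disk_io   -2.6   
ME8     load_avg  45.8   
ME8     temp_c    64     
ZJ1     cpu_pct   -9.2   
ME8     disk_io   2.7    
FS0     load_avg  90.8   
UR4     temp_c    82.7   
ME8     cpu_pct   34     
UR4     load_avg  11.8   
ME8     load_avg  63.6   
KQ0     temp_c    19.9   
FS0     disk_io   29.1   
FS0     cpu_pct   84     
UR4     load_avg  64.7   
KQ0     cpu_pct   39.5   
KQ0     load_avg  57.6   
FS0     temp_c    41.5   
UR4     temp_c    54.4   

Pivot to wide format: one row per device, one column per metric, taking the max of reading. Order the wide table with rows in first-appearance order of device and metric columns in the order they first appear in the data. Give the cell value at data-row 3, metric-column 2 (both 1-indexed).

With rows in first-appearance order of device, row 3 is device=FS0. metric columns in first-appearance order: temp_c, load_avg, disk_io, cpu_pct; column 2 is load_avg.
Long rows with device=FS0, metric=load_avg: max(44.5, 90.8) = 90.8.

90.8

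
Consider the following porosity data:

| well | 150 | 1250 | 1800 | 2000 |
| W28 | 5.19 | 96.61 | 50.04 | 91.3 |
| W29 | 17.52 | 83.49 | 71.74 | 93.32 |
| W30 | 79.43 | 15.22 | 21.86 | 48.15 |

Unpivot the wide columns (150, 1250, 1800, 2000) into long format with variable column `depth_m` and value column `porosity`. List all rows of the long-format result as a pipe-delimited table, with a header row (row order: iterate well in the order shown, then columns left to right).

| well | depth_m | porosity |
| W28 | 150 | 5.19 |
| W28 | 1250 | 96.61 |
| W28 | 1800 | 50.04 |
| W28 | 2000 | 91.3 |
| W29 | 150 | 17.52 |
| W29 | 1250 | 83.49 |
| W29 | 1800 | 71.74 |
| W29 | 2000 | 93.32 |
| W30 | 150 | 79.43 |
| W30 | 1250 | 15.22 |
| W30 | 1800 | 21.86 |
| W30 | 2000 | 48.15 |

Each (well, column) pair becomes one row: 3 × 4 = 12 rows.
For example, (W28, 150) → porosity=5.19.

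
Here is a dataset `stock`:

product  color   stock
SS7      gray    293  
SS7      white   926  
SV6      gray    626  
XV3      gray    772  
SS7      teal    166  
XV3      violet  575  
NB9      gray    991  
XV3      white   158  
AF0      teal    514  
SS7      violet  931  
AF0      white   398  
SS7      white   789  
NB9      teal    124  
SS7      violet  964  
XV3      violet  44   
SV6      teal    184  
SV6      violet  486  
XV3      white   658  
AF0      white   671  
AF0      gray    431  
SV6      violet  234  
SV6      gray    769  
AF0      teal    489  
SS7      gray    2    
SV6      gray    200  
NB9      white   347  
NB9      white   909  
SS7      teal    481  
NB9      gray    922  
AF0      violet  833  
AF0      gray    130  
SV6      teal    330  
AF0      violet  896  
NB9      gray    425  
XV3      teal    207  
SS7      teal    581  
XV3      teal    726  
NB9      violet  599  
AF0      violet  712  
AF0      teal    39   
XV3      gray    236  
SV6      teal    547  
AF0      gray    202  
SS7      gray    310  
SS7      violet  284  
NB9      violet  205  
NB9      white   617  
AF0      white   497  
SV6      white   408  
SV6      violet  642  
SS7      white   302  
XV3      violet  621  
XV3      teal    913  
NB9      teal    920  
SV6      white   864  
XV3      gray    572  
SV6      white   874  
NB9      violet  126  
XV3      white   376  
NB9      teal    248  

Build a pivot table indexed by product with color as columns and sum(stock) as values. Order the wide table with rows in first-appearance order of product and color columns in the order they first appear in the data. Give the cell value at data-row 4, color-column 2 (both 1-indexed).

With rows in first-appearance order of product, row 4 is product=NB9. color columns in first-appearance order: gray, white, teal, violet; column 2 is white.
Long rows with product=NB9, color=white: 347 + 909 + 617 = 1873.

1873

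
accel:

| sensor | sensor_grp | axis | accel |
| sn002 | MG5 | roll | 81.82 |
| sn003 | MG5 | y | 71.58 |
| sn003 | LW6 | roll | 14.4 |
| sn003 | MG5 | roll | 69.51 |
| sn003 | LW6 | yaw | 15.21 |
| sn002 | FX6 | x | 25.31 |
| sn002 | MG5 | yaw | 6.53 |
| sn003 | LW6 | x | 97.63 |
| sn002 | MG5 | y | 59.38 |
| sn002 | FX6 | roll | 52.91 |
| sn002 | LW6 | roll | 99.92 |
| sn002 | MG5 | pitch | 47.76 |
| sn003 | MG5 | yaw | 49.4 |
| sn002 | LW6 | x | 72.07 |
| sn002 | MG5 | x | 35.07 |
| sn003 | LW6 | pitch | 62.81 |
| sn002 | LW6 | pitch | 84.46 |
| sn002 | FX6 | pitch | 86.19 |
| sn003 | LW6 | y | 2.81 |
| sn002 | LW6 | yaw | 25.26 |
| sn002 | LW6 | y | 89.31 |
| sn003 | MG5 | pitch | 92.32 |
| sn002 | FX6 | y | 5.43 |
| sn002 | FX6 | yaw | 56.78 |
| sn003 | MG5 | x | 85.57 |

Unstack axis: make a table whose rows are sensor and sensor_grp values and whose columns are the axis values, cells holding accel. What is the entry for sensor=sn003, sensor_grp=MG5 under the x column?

85.57

Wide layout: rows indexed by sensor and sensor_grp, columns are the 5 distinct axis values (roll, y, yaw, x, pitch).
Cell (sensor=sn003, sensor_grp=MG5, axis=x) draws from the long row where sensor=sn003, sensor_grp=MG5 and axis=x, which has accel=85.57.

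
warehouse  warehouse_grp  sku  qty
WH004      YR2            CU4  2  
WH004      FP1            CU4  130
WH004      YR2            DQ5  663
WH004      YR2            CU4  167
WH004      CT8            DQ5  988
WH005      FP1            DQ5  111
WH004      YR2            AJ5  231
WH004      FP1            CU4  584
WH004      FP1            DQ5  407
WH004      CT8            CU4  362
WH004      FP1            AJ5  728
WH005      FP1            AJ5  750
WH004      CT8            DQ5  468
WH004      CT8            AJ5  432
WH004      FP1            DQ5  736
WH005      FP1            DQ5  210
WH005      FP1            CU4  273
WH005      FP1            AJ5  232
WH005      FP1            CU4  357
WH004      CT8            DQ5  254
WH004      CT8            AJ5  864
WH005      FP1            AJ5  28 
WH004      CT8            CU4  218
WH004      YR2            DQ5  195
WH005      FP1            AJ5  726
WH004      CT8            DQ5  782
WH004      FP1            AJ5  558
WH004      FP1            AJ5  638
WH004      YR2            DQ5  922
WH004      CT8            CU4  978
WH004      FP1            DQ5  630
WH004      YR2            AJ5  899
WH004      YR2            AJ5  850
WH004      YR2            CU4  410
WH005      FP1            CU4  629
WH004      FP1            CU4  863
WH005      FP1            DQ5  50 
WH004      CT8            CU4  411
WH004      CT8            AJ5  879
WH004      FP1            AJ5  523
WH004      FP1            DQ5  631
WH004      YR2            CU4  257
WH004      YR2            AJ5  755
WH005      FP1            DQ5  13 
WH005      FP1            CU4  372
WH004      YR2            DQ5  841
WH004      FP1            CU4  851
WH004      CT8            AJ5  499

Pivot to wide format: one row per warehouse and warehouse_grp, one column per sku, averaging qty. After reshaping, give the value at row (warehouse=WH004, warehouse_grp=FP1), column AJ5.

Rows with warehouse=WH004, warehouse_grp=FP1 and sku=AJ5: qty values are 728, 558, 638, 523.
(728 + 558 + 638 + 523) / 4 = 611.75.

611.75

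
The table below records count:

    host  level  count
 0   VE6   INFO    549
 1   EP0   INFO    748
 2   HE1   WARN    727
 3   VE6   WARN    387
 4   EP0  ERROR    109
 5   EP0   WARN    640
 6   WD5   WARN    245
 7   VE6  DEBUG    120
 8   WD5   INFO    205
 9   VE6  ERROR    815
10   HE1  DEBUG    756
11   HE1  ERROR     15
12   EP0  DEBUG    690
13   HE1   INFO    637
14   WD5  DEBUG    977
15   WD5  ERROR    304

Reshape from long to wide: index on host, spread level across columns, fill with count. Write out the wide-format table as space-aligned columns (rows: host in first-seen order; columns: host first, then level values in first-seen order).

host  INFO  WARN  ERROR  DEBUG
VE6   549   387   815    120  
EP0   748   640   109    690  
HE1   637   727   15     756  
WD5   205   245   304    977  

Columns: host plus the 4 distinct level values (INFO, WARN, ERROR, DEBUG).
For example, row VE6 column INFO takes count=549 from the long row (VE6, INFO).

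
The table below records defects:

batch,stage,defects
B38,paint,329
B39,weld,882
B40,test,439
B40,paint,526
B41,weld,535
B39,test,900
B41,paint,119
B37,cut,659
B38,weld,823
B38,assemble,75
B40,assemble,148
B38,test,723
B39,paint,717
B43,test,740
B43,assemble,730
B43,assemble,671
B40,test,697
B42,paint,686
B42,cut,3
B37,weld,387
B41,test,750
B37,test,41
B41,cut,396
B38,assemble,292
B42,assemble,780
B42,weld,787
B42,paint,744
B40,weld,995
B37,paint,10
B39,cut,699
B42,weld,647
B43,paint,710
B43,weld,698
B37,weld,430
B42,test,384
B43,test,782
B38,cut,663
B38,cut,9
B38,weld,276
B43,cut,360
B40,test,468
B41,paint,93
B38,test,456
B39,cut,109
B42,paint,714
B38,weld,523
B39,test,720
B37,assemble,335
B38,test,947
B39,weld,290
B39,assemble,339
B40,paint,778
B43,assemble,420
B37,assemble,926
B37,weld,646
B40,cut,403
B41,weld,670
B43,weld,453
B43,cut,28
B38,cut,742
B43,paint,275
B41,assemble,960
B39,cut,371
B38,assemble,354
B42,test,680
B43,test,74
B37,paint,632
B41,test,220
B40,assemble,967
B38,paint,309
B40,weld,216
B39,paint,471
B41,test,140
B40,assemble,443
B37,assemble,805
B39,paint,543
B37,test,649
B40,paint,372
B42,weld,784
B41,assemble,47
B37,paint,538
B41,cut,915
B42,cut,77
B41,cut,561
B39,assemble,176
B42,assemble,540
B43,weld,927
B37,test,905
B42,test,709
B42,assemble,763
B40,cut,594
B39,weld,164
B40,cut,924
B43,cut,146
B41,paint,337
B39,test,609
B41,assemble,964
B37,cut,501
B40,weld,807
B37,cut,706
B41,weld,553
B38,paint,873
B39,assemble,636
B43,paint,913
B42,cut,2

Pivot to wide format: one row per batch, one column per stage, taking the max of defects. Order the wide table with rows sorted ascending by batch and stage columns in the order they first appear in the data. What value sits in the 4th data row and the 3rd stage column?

697

With rows sorted ascending by batch, row 4 is batch=B40. stage columns in first-appearance order: paint, weld, test, cut, assemble; column 3 is test.
Long rows with batch=B40, stage=test: max(439, 697, 468) = 697.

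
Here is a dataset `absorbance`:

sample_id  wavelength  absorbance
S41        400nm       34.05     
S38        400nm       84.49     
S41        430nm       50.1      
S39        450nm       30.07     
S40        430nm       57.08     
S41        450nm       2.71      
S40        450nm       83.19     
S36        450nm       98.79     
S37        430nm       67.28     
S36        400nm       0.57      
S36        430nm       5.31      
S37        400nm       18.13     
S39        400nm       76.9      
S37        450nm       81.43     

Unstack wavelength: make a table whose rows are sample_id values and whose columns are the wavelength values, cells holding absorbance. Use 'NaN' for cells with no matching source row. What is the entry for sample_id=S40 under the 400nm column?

No long-format row has sample_id=S40 and wavelength=400nm, so the cell is NaN.

NaN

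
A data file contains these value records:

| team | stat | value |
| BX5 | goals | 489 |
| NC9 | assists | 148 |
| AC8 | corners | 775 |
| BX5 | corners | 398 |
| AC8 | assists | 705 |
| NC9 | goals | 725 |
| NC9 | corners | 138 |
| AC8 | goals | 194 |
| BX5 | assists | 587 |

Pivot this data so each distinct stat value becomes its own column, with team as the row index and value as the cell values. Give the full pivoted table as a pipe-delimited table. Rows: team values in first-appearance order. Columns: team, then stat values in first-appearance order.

Columns: team plus the 3 distinct stat values (goals, assists, corners).
For example, row BX5 column goals takes value=489 from the long row (BX5, goals).

| team | goals | assists | corners |
| BX5 | 489 | 587 | 398 |
| NC9 | 725 | 148 | 138 |
| AC8 | 194 | 705 | 775 |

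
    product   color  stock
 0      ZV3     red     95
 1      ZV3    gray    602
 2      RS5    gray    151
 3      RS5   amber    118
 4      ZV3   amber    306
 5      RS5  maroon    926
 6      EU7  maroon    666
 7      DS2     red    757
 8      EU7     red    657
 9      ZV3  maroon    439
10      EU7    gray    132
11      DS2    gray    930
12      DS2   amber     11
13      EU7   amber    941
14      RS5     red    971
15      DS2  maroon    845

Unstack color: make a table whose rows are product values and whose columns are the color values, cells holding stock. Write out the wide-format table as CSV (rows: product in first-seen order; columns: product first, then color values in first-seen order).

product,red,gray,amber,maroon
ZV3,95,602,306,439
RS5,971,151,118,926
EU7,657,132,941,666
DS2,757,930,11,845

Columns: product plus the 4 distinct color values (red, gray, amber, maroon).
For example, row ZV3 column red takes stock=95 from the long row (ZV3, red).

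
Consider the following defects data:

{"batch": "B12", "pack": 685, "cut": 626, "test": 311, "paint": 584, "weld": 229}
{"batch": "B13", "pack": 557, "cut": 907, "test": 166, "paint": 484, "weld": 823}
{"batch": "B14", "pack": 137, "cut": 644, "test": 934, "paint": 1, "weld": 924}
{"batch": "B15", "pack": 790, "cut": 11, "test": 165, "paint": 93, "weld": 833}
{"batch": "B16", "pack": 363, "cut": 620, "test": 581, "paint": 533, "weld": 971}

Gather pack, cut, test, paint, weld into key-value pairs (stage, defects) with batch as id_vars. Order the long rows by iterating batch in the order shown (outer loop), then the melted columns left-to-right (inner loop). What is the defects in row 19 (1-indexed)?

93

25 rows total (5 × 5). Row 19: index ⌊(19-1)/5⌋ = 3 into batch → B15; (19-1) mod 5 = 3 into the melted columns → paint.
So row 19 is (B15, paint, 93); defects = 93.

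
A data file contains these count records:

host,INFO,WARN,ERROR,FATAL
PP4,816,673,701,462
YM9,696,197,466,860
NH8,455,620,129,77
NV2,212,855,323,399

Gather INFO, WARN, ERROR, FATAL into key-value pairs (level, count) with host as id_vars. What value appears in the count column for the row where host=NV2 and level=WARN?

855

Unpivoting turns each (host, wide-column) pair into one long row.
The wide cell at row NV2, column WARN holds 855, so the long row (NV2, WARN) has count=855.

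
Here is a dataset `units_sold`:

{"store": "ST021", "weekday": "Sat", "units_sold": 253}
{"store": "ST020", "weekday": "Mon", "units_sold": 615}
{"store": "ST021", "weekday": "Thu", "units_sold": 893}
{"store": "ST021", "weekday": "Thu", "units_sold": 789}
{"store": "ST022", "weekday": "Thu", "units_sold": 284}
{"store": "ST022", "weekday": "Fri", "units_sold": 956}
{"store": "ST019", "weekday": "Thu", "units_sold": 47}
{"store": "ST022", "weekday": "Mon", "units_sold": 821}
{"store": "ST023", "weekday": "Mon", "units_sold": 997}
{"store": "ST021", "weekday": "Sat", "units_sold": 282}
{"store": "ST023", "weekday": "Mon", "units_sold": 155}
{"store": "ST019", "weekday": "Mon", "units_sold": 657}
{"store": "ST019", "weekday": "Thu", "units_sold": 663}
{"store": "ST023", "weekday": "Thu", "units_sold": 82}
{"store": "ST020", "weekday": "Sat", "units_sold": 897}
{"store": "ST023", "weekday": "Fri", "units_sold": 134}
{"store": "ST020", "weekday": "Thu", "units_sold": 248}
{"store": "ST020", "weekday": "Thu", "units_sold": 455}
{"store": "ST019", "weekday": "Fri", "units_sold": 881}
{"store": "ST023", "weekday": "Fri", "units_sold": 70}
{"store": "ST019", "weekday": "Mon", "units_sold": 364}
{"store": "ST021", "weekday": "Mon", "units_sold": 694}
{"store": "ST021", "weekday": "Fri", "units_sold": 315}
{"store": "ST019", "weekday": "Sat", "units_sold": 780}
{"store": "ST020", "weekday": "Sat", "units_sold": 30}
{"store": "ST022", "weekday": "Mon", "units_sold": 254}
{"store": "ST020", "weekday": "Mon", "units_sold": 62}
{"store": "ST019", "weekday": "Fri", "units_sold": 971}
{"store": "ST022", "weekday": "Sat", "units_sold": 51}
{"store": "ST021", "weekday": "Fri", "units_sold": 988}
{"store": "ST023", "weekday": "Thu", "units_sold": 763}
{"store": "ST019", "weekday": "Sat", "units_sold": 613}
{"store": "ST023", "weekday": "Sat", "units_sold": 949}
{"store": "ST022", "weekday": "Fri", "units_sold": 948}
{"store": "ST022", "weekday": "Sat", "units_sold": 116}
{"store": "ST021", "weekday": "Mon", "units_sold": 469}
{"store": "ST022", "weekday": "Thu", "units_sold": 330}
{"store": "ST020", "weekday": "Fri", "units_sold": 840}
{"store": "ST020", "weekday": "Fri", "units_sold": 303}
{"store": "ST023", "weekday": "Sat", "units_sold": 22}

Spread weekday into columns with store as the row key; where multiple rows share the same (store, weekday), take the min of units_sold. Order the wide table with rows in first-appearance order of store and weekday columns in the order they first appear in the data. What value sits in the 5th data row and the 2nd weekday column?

155

With rows in first-appearance order of store, row 5 is store=ST023. weekday columns in first-appearance order: Sat, Mon, Thu, Fri; column 2 is Mon.
Long rows with store=ST023, weekday=Mon: min(997, 155) = 155.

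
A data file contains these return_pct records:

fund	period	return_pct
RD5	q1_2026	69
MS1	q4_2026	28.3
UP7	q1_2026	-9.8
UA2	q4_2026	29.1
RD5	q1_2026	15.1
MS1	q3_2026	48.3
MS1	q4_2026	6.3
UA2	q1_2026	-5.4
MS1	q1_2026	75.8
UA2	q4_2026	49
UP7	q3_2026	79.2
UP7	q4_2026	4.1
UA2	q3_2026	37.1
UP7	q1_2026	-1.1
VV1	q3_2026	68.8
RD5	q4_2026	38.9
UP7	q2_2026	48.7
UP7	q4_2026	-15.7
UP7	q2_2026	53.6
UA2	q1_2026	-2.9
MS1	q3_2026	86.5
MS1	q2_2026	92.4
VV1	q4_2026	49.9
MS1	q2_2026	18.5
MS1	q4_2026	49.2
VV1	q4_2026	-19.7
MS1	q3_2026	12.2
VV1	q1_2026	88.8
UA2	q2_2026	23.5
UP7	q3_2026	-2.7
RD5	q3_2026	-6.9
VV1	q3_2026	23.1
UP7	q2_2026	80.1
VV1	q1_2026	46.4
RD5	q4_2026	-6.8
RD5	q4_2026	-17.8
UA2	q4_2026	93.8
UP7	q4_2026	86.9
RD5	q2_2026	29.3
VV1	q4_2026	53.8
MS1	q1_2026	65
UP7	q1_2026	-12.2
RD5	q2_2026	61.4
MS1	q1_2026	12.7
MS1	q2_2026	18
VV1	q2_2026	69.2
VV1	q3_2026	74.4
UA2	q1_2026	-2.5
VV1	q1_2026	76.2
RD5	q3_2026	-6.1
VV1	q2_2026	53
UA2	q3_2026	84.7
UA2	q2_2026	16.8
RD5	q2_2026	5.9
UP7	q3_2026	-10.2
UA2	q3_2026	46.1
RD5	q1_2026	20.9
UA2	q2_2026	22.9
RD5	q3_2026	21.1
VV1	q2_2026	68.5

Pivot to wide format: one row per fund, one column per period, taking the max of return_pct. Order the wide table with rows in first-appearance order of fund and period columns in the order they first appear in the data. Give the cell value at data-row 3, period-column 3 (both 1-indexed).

79.2

With rows in first-appearance order of fund, row 3 is fund=UP7. period columns in first-appearance order: q1_2026, q4_2026, q3_2026, q2_2026; column 3 is q3_2026.
Long rows with fund=UP7, period=q3_2026: max(79.2, -2.7, -10.2) = 79.2.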